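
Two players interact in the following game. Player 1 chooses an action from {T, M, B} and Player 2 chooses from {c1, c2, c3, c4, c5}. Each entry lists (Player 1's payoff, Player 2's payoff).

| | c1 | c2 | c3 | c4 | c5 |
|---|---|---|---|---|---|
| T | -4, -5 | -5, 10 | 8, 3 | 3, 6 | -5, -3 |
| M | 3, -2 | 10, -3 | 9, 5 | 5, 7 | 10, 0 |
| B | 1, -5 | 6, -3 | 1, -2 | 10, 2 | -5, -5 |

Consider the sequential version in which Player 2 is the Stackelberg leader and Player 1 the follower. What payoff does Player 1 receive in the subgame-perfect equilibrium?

Work backward from Player 1's decision.
- c1: BR = M, leader payoff -2.
- c2: BR = M, leader payoff -3.
- c3: BR = M, leader payoff 5.
- c4: BR = B, leader payoff 2.
- c5: BR = M, leader payoff 0.
Player 2's induced payoffs are -2, -3, 5, 2, 0, so Player 2 commits to c3. Subgame-perfect outcome: (M, c3) with payoffs (9, 5).

9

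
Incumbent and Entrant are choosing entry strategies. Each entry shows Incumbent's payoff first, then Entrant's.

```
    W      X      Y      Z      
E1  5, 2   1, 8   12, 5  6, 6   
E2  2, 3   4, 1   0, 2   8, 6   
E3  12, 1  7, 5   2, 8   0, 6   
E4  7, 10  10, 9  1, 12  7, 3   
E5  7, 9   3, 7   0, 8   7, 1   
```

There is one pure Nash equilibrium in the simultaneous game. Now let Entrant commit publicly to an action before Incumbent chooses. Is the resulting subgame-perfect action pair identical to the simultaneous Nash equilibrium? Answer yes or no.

no

Incumbent best-responds to each possible Entrant move:
- W → Incumbent plays E3 (best of 5, 2, 12, 7, 7); Entrant gets 1.
- X → Incumbent plays E4 (best of 1, 4, 7, 10, 3); Entrant gets 9.
- Y → Incumbent plays E1 (best of 12, 0, 2, 1, 0); Entrant gets 5.
- Z → Incumbent plays E2 (best of 6, 8, 0, 7, 7); Entrant gets 6.
Entrant's induced payoffs are 1, 9, 5, 6, so Entrant commits to X. Subgame-perfect outcome: (E4, X) with payoffs (10, 9).
Now find the simultaneous Nash equilibrium.
Incumbent's best replies: W→E3; X→E4; Y→E1; Z→E2.
Entrant's best replies: E1→X; E2→Z; E3→Y; E4→Y; E5→W.
Only (E2, Z) has each player best-responding; Nash payoffs (8, 6).
Sequential outcome (E4, X) differs from the Nash profile (E2, Z).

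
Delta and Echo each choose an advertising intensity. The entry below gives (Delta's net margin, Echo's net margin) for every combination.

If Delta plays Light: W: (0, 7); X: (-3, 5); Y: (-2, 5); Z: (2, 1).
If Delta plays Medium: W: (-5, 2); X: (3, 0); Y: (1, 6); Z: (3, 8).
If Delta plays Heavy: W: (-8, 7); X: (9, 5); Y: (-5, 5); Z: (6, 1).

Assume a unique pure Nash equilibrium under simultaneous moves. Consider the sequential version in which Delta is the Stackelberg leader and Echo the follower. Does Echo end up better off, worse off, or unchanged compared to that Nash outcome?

Solve by backward induction (Delta leads).
- Light: Echo compares 7, 5, 5, 1 and picks W; Delta would get 0.
- Medium: Echo compares 2, 0, 6, 8 and picks Z; Delta would get 3.
- Heavy: Echo compares 7, 5, 5, 1 and picks W; Delta would get -8.
Maximizing over 0, 3, -8, Delta chooses Medium. Subgame-perfect outcome: (Medium, Z) with payoffs (3, 8).
Now find the simultaneous Nash equilibrium.
Delta's best replies: W→Light; X→Heavy; Y→Medium; Z→Heavy.
Echo's best replies: Light→W; Medium→Z; Heavy→W.
Only (Light, W) has each player best-responding; Nash payoffs (0, 7).
Echo earns 8 sequentially versus 7 at the Nash outcome: better off.

better off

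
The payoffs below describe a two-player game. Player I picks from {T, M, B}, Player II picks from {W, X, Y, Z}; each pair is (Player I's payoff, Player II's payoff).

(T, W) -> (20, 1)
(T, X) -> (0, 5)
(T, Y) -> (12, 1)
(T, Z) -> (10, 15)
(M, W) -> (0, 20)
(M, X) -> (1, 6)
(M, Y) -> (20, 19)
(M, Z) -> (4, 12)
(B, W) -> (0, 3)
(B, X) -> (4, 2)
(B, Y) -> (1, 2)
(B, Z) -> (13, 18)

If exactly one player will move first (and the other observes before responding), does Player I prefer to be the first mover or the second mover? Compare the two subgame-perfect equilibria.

second

If Player I leads: Player II's best replies are T→Z, M→W, B→Z; Player I's induced payoffs 10, 0, 13; outcome (B, Z), payoffs (13, 18).
If Player II leads: Player I's best replies are W→T, X→B, Y→M, Z→B; Player II's induced payoffs 1, 2, 19, 18; outcome (M, Y), payoffs (20, 19).
Player I gets 13 moving first and 20 moving second, so Player I prefers to move second.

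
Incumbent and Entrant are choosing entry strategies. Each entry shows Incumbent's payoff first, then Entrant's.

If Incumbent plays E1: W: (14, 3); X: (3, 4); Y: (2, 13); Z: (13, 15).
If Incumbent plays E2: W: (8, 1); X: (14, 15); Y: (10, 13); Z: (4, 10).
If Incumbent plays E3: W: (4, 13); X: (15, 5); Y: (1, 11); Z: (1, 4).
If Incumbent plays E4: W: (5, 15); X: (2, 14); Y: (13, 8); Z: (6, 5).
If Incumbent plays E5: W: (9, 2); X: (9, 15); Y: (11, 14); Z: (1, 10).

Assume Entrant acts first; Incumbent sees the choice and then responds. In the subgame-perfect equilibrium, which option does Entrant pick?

Z

Backward induction with Entrant moving first.
- W → Incumbent plays E1 (best of 14, 8, 4, 5, 9); Entrant gets 3.
- X → Incumbent plays E3 (best of 3, 14, 15, 2, 9); Entrant gets 5.
- Y → Incumbent plays E4 (best of 2, 10, 1, 13, 11); Entrant gets 8.
- Z → Incumbent plays E1 (best of 13, 4, 1, 6, 1); Entrant gets 15.
Among 3, 5, 8, 15, the best is 15 at Z. Subgame-perfect outcome: (E1, Z) with payoffs (13, 15).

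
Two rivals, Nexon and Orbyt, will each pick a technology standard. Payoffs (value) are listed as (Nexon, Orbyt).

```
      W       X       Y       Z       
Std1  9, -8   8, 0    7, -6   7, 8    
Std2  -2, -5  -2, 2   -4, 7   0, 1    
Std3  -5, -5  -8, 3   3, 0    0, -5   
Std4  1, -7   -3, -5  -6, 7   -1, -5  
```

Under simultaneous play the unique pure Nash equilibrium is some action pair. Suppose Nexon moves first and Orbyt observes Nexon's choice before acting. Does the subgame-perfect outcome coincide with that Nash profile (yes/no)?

Orbyt best-responds to each possible Nexon move:
- Std1: BR = Z, leader payoff 7.
- Std2: BR = Y, leader payoff -4.
- Std3: BR = X, leader payoff -8.
- Std4: BR = Y, leader payoff -6.
Among 7, -4, -8, -6, the best is 7 at Std1. Subgame-perfect outcome: (Std1, Z) with payoffs (7, 8).
For the simultaneous game, intersect best replies.
Nexon's best replies: W→Std1; X→Std1; Y→Std1; Z→Std1.
Orbyt's best replies: Std1→Z; Std2→Y; Std3→X; Std4→Y.
Only (Std1, Z) has each player best-responding; Nash payoffs (7, 8).
Sequential outcome (Std1, Z) coincides with the Nash profile (Std1, Z).

yes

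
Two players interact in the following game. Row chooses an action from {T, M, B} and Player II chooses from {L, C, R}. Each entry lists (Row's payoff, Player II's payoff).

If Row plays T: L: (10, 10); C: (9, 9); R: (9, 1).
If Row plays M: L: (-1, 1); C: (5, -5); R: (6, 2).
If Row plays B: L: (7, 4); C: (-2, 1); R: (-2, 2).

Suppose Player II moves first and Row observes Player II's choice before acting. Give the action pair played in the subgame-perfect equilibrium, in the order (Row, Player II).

(T, L)

Row best-responds to each possible Player II move:
- L → Row plays T (best of 10, -1, 7); Player II gets 10.
- C → Row plays T (best of 9, 5, -2); Player II gets 9.
- R → Row plays T (best of 9, 6, -2); Player II gets 1.
Among 10, 9, 1, the best is 10 at L. Subgame-perfect outcome: (T, L) with payoffs (10, 10).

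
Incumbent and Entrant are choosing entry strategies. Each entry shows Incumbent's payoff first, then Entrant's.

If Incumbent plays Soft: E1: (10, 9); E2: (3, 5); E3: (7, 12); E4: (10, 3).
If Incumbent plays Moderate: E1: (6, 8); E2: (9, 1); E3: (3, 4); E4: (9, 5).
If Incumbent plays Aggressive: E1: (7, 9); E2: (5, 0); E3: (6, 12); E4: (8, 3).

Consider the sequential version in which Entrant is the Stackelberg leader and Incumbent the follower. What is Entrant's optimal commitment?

Backward induction with Entrant moving first.
- E1: BR = Soft, leader payoff 9.
- E2: BR = Moderate, leader payoff 1.
- E3: BR = Soft, leader payoff 12.
- E4: BR = Soft, leader payoff 3.
Maximizing over 9, 1, 12, 3, Entrant chooses E3. Subgame-perfect outcome: (Soft, E3) with payoffs (7, 12).

E3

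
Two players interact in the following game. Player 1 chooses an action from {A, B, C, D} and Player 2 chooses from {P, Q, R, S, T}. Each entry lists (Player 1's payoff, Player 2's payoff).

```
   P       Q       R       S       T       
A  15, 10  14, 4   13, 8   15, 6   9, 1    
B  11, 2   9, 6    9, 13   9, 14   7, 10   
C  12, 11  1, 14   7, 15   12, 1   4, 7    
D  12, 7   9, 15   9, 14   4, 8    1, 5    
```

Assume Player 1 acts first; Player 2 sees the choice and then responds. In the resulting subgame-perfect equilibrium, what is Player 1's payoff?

Player 2 best-responds to each possible Player 1 move:
- A: Player 2 compares 10, 4, 8, 6, 1 and picks P; Player 1 would get 15.
- B: Player 2 compares 2, 6, 13, 14, 10 and picks S; Player 1 would get 9.
- C: Player 2 compares 11, 14, 15, 1, 7 and picks R; Player 1 would get 7.
- D: Player 2 compares 7, 15, 14, 8, 5 and picks Q; Player 1 would get 9.
Player 1's induced payoffs are 15, 9, 7, 9, so Player 1 commits to A. Subgame-perfect outcome: (A, P) with payoffs (15, 10).

15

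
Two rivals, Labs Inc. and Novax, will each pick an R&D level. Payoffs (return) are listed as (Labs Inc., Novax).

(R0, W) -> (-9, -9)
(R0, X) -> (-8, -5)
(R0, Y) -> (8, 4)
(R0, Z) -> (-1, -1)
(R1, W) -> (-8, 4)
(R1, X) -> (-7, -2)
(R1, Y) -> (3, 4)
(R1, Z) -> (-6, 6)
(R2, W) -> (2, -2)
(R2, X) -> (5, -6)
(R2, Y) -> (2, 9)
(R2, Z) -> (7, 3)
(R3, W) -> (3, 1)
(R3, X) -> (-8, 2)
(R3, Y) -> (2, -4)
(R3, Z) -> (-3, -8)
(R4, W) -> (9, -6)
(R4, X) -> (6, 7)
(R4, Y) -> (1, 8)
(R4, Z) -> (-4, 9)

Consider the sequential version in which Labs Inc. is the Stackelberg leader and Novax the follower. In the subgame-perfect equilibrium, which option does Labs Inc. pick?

R0

Work backward from Novax's decision.
- R0: Novax compares -9, -5, 4, -1 and picks Y; Labs Inc. would get 8.
- R1: Novax compares 4, -2, 4, 6 and picks Z; Labs Inc. would get -6.
- R2: Novax compares -2, -6, 9, 3 and picks Y; Labs Inc. would get 2.
- R3: Novax compares 1, 2, -4, -8 and picks X; Labs Inc. would get -8.
- R4: Novax compares -6, 7, 8, 9 and picks Z; Labs Inc. would get -4.
Labs Inc.'s induced payoffs are 8, -6, 2, -8, -4, so Labs Inc. commits to R0. Subgame-perfect outcome: (R0, Y) with payoffs (8, 4).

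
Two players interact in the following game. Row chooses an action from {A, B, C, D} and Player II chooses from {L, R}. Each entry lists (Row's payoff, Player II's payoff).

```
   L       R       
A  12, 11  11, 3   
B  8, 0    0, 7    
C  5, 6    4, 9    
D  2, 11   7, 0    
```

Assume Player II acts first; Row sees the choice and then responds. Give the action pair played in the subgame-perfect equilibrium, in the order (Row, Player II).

(A, L)

Solve by backward induction (Player II leads).
- L → Row plays A (best of 12, 8, 5, 2); Player II gets 11.
- R → Row plays A (best of 11, 0, 4, 7); Player II gets 3.
Player II's induced payoffs are 11, 3, so Player II commits to L. Subgame-perfect outcome: (A, L) with payoffs (12, 11).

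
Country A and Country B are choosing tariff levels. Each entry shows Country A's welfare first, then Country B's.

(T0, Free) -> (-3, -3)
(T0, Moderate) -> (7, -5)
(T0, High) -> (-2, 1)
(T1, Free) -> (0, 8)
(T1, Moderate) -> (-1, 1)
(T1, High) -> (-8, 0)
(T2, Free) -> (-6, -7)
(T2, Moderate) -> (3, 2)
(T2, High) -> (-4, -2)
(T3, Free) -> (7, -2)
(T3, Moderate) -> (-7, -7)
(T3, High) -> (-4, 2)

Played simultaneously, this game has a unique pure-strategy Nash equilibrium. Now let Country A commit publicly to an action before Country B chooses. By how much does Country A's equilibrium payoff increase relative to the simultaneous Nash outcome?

Backward induction with Country A moving first.
- T0: Country B compares -3, -5, 1 and picks High; Country A would get -2.
- T1: Country B compares 8, 1, 0 and picks Free; Country A would get 0.
- T2: Country B compares -7, 2, -2 and picks Moderate; Country A would get 3.
- T3: Country B compares -2, -7, 2 and picks High; Country A would get -4.
Among -2, 0, 3, -4, the best is 3 at T2. Subgame-perfect outcome: (T2, Moderate) with payoffs (3, 2).
Now find the simultaneous Nash equilibrium.
Country A's best replies: Free→T3; Moderate→T0; High→T0.
Country B's best replies: T0→High; T1→Free; T2→Moderate; T3→High.
The unique mutual best reply is (T0, High), giving (-2, 1).
Country A's commitment gain: 3 − -2 = 5.

5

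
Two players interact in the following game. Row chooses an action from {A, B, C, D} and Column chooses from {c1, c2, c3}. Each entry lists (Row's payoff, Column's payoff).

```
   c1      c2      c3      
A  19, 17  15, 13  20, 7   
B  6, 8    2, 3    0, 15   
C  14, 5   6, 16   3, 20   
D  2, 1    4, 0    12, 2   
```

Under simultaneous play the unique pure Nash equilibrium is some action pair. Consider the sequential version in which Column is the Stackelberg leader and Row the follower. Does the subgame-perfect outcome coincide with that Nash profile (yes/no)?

yes

Row best-responds to each possible Column move:
- c1: BR = A, leader payoff 17.
- c2: BR = A, leader payoff 13.
- c3: BR = A, leader payoff 7.
Maximizing over 17, 13, 7, Column chooses c1. Subgame-perfect outcome: (A, c1) with payoffs (19, 17).
Now find the simultaneous Nash equilibrium.
Row's best replies: c1→A; c2→A; c3→A.
Column's best replies: A→c1; B→c3; C→c3; D→c3.
Only (A, c1) has each player best-responding; Nash payoffs (19, 17).
Sequential outcome (A, c1) coincides with the Nash profile (A, c1).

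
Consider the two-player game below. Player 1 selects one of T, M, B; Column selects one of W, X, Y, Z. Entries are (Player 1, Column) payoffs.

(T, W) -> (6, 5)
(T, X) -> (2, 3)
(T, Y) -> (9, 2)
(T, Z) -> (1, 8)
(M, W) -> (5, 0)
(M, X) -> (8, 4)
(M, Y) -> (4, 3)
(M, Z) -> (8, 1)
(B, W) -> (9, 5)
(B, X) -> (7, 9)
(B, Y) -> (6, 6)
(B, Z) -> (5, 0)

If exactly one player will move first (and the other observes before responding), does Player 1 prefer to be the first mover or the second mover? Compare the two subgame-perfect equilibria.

second

If Player 1 leads: Column's best replies are T→Z, M→X, B→X; Player 1's induced payoffs 1, 8, 7; outcome (M, X), payoffs (8, 4).
If Column leads: Player 1's best replies are W→B, X→M, Y→T, Z→M; Column's induced payoffs 5, 4, 2, 1; outcome (B, W), payoffs (9, 5).
Player 1 gets 8 moving first and 9 moving second, so Player 1 prefers to move second.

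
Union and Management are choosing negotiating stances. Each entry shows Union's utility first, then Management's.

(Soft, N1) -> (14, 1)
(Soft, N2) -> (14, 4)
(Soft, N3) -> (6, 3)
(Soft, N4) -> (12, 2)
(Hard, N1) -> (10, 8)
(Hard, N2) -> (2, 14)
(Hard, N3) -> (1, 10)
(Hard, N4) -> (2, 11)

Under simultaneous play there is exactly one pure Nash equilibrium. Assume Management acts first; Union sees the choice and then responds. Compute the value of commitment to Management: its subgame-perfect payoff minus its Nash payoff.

Union best-responds to each possible Management move:
- N1: Union compares 14, 10 and picks Soft; Management would get 1.
- N2: Union compares 14, 2 and picks Soft; Management would get 4.
- N3: Union compares 6, 1 and picks Soft; Management would get 3.
- N4: Union compares 12, 2 and picks Soft; Management would get 2.
Maximizing over 1, 4, 3, 2, Management chooses N2. Subgame-perfect outcome: (Soft, N2) with payoffs (14, 4).
Under simultaneous play:
Union's best replies: N1→Soft; N2→Soft; N3→Soft; N4→Soft.
Management's best replies: Soft→N2; Hard→N2.
Only (Soft, N2) has each player best-responding; Nash payoffs (14, 4).
Management's commitment gain: 4 − 4 = 0.

0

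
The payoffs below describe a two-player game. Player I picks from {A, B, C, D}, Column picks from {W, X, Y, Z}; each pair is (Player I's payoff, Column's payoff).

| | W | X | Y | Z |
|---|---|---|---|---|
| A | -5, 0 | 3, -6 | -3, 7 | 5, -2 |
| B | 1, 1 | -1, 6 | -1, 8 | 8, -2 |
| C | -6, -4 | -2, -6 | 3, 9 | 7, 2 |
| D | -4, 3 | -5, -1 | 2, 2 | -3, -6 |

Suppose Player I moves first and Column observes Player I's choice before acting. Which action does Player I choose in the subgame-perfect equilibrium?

Column best-responds to each possible Player I move:
- A: Column compares 0, -6, 7, -2 and picks Y; Player I would get -3.
- B: Column compares 1, 6, 8, -2 and picks Y; Player I would get -1.
- C: Column compares -4, -6, 9, 2 and picks Y; Player I would get 3.
- D: Column compares 3, -1, 2, -6 and picks W; Player I would get -4.
Player I's induced payoffs are -3, -1, 3, -4, so Player I commits to C. Subgame-perfect outcome: (C, Y) with payoffs (3, 9).

C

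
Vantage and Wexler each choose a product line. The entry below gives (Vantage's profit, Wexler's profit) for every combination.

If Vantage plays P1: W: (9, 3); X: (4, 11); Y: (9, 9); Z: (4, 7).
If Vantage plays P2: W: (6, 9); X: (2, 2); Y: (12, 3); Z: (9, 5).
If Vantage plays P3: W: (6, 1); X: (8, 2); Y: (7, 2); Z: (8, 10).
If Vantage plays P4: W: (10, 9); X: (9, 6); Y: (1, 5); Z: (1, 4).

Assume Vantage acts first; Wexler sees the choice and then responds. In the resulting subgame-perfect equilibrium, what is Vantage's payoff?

10

Backward induction with Vantage moving first.
- P1: Wexler compares 3, 11, 9, 7 and picks X; Vantage would get 4.
- P2: Wexler compares 9, 2, 3, 5 and picks W; Vantage would get 6.
- P3: Wexler compares 1, 2, 2, 10 and picks Z; Vantage would get 8.
- P4: Wexler compares 9, 6, 5, 4 and picks W; Vantage would get 10.
Maximizing over 4, 6, 8, 10, Vantage chooses P4. Subgame-perfect outcome: (P4, W) with payoffs (10, 9).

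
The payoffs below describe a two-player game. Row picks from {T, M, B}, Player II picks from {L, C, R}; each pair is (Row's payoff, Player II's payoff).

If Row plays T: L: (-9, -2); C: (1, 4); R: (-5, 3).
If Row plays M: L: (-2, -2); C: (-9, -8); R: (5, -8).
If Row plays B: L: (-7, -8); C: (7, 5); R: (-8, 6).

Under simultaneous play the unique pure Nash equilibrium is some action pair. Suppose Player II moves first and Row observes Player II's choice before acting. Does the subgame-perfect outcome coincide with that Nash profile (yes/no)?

Solve by backward induction (Player II leads).
- L → Row plays M (best of -9, -2, -7); Player II gets -2.
- C → Row plays B (best of 1, -9, 7); Player II gets 5.
- R → Row plays M (best of -5, 5, -8); Player II gets -8.
Among -2, 5, -8, the best is 5 at C. Subgame-perfect outcome: (B, C) with payoffs (7, 5).
Under simultaneous play:
Row's best replies: L→M; C→B; R→M.
Player II's best replies: T→C; M→L; B→R.
The unique mutual best reply is (M, L), giving (-2, -2).
Sequential outcome (B, C) differs from the Nash profile (M, L).

no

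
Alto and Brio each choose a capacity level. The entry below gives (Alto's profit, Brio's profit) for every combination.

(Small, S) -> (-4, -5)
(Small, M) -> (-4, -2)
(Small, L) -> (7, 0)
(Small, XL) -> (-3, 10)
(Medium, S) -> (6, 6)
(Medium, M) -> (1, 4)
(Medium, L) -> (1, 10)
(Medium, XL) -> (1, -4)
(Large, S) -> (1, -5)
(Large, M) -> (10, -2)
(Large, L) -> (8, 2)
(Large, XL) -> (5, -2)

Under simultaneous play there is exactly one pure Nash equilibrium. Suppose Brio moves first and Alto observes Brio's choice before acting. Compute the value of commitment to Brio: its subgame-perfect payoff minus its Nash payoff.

4

Alto best-responds to each possible Brio move:
- S: BR = Medium, leader payoff 6.
- M: BR = Large, leader payoff -2.
- L: BR = Large, leader payoff 2.
- XL: BR = Large, leader payoff -2.
Brio's induced payoffs are 6, -2, 2, -2, so Brio commits to S. Subgame-perfect outcome: (Medium, S) with payoffs (6, 6).
Now find the simultaneous Nash equilibrium.
Alto's best replies: S→Medium; M→Large; L→Large; XL→Large.
Brio's best replies: Small→XL; Medium→L; Large→L.
Only (Large, L) has each player best-responding; Nash payoffs (8, 2).
Brio's commitment gain: 6 − 2 = 4.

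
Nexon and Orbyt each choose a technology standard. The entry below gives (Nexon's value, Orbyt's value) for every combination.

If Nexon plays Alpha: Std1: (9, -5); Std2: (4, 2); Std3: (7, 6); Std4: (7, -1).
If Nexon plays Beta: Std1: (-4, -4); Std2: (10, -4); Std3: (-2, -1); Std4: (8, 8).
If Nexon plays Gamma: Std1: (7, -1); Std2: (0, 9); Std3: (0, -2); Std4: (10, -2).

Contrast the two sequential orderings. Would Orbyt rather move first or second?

second

If Nexon leads: Orbyt's best replies are Alpha→Std3, Beta→Std4, Gamma→Std2; Nexon's induced payoffs 7, 8, 0; outcome (Beta, Std4), payoffs (8, 8).
If Orbyt leads: Nexon's best replies are Std1→Alpha, Std2→Beta, Std3→Alpha, Std4→Gamma; Orbyt's induced payoffs -5, -4, 6, -2; outcome (Alpha, Std3), payoffs (7, 6).
Orbyt gets 6 moving first and 8 moving second, so Orbyt prefers to move second.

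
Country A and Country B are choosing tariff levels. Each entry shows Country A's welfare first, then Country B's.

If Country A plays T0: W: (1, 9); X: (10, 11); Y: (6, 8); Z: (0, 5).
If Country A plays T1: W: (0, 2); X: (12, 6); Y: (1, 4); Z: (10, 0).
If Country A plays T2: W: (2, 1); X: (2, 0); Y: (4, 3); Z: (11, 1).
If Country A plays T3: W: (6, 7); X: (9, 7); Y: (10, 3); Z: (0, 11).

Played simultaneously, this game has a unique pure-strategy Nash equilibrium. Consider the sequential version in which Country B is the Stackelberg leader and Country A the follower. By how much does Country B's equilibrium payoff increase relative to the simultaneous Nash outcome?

Country A best-responds to each possible Country B move:
- W: Country A compares 1, 0, 2, 6 and picks T3; Country B would get 7.
- X: Country A compares 10, 12, 2, 9 and picks T1; Country B would get 6.
- Y: Country A compares 6, 1, 4, 10 and picks T3; Country B would get 3.
- Z: Country A compares 0, 10, 11, 0 and picks T2; Country B would get 1.
Maximizing over 7, 6, 3, 1, Country B chooses W. Subgame-perfect outcome: (T3, W) with payoffs (6, 7).
Under simultaneous play:
Country A's best replies: W→T3; X→T1; Y→T3; Z→T2.
Country B's best replies: T0→X; T1→X; T2→Y; T3→Z.
Only (T1, X) has each player best-responding; Nash payoffs (12, 6).
Country B's commitment gain: 7 − 6 = 1.

1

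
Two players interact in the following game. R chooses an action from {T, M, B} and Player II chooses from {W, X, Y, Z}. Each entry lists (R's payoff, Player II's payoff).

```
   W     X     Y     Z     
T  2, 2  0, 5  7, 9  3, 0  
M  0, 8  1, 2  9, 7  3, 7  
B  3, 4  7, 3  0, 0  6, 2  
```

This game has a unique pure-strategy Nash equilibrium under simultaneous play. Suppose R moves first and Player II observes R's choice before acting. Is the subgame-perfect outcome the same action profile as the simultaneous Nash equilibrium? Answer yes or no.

no

Solve by backward induction (R leads).
- T: BR = Y, leader payoff 7.
- M: BR = W, leader payoff 0.
- B: BR = W, leader payoff 3.
Maximizing over 7, 0, 3, R chooses T. Subgame-perfect outcome: (T, Y) with payoffs (7, 9).
For the simultaneous game, intersect best replies.
R's best replies: W→B; X→B; Y→M; Z→B.
Player II's best replies: T→Y; M→W; B→W.
Only (B, W) has each player best-responding; Nash payoffs (3, 4).
Sequential outcome (T, Y) differs from the Nash profile (B, W).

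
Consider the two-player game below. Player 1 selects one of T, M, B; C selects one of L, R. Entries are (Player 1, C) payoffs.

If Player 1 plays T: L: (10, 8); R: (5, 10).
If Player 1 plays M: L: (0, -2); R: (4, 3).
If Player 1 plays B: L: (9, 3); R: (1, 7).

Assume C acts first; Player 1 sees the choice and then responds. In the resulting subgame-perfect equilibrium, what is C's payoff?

10

Work backward from Player 1's decision.
- L → Player 1 plays T (best of 10, 0, 9); C gets 8.
- R → Player 1 plays T (best of 5, 4, 1); C gets 10.
C's induced payoffs are 8, 10, so C commits to R. Subgame-perfect outcome: (T, R) with payoffs (5, 10).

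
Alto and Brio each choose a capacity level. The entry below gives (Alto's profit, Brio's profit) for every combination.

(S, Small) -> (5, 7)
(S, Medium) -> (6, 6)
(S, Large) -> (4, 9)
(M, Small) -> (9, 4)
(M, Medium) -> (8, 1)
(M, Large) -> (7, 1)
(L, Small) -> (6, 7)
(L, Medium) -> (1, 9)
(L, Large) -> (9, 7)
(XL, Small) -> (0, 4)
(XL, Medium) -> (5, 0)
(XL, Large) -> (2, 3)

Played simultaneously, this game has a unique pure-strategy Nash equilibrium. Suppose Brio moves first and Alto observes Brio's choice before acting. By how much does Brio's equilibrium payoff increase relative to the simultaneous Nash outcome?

3

Alto best-responds to each possible Brio move:
- Small: BR = M, leader payoff 4.
- Medium: BR = M, leader payoff 1.
- Large: BR = L, leader payoff 7.
Maximizing over 4, 1, 7, Brio chooses Large. Subgame-perfect outcome: (L, Large) with payoffs (9, 7).
Now find the simultaneous Nash equilibrium.
Alto's best replies: Small→M; Medium→M; Large→L.
Brio's best replies: S→Large; M→Small; L→Medium; XL→Small.
The unique mutual best reply is (M, Small), giving (9, 4).
Brio's commitment gain: 7 − 4 = 3.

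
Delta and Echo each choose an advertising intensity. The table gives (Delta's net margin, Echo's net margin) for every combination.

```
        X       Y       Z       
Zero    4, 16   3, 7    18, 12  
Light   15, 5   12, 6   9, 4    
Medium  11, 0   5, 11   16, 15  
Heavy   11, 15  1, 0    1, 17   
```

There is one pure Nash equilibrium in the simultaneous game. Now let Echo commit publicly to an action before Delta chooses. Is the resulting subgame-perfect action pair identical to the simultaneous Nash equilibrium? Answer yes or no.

no

Delta best-responds to each possible Echo move:
- X: Delta compares 4, 15, 11, 11 and picks Light; Echo would get 5.
- Y: Delta compares 3, 12, 5, 1 and picks Light; Echo would get 6.
- Z: Delta compares 18, 9, 16, 1 and picks Zero; Echo would get 12.
Maximizing over 5, 6, 12, Echo chooses Z. Subgame-perfect outcome: (Zero, Z) with payoffs (18, 12).
Under simultaneous play:
Delta's best replies: X→Light; Y→Light; Z→Zero.
Echo's best replies: Zero→X; Light→Y; Medium→Z; Heavy→Z.
The unique mutual best reply is (Light, Y), giving (12, 6).
Sequential outcome (Zero, Z) differs from the Nash profile (Light, Y).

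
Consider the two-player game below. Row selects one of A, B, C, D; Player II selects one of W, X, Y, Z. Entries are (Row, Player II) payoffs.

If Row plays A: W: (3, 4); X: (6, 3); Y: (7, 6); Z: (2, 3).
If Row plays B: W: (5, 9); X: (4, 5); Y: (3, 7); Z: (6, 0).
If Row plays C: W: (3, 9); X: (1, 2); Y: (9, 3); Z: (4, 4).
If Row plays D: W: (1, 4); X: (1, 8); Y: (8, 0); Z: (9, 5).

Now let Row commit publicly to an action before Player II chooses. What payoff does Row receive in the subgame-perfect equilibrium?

Solve by backward induction (Row leads).
- A: Player II compares 4, 3, 6, 3 and picks Y; Row would get 7.
- B: Player II compares 9, 5, 7, 0 and picks W; Row would get 5.
- C: Player II compares 9, 2, 3, 4 and picks W; Row would get 3.
- D: Player II compares 4, 8, 0, 5 and picks X; Row would get 1.
Maximizing over 7, 5, 3, 1, Row chooses A. Subgame-perfect outcome: (A, Y) with payoffs (7, 6).

7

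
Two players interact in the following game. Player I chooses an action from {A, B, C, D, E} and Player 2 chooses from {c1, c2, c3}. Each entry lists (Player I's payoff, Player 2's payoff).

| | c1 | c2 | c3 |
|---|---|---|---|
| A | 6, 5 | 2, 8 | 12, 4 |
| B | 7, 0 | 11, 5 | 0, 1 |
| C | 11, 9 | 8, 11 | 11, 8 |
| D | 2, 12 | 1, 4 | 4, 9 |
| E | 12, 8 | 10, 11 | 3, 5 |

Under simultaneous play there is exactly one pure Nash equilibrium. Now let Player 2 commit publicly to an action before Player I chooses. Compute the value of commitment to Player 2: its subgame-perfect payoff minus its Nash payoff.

Work backward from Player I's decision.
- c1: BR = E, leader payoff 8.
- c2: BR = B, leader payoff 5.
- c3: BR = A, leader payoff 4.
Among 8, 5, 4, the best is 8 at c1. Subgame-perfect outcome: (E, c1) with payoffs (12, 8).
For the simultaneous game, intersect best replies.
Player I's best replies: c1→E; c2→B; c3→A.
Player 2's best replies: A→c2; B→c2; C→c2; D→c1; E→c2.
Only (B, c2) has each player best-responding; Nash payoffs (11, 5).
Player 2's commitment gain: 8 − 5 = 3.

3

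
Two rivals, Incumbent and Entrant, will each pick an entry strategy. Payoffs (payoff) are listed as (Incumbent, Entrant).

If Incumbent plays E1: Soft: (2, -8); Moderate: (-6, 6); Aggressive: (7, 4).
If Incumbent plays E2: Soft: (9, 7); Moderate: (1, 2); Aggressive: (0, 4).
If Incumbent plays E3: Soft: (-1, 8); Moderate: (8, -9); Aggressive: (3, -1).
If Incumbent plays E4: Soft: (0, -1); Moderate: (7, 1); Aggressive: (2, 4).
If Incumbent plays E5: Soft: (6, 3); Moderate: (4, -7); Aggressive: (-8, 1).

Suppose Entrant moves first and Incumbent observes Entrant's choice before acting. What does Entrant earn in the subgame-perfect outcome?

Work backward from Incumbent's decision.
- Soft: BR = E2, leader payoff 7.
- Moderate: BR = E3, leader payoff -9.
- Aggressive: BR = E1, leader payoff 4.
Maximizing over 7, -9, 4, Entrant chooses Soft. Subgame-perfect outcome: (E2, Soft) with payoffs (9, 7).

7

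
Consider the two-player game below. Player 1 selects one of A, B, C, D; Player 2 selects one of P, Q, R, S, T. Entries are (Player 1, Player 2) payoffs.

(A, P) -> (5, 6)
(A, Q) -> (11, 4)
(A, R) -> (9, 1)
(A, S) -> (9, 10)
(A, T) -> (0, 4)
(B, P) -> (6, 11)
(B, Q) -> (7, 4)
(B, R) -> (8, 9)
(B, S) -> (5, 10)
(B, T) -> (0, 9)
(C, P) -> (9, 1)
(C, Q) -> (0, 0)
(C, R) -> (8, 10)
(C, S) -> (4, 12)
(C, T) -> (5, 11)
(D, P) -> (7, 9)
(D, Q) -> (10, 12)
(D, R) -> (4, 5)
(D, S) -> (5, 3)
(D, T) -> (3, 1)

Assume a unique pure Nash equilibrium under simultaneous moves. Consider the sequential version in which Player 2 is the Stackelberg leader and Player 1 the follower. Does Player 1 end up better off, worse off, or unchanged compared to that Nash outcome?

Player 1 best-responds to each possible Player 2 move:
- P: Player 1 compares 5, 6, 9, 7 and picks C; Player 2 would get 1.
- Q: Player 1 compares 11, 7, 0, 10 and picks A; Player 2 would get 4.
- R: Player 1 compares 9, 8, 8, 4 and picks A; Player 2 would get 1.
- S: Player 1 compares 9, 5, 4, 5 and picks A; Player 2 would get 10.
- T: Player 1 compares 0, 0, 5, 3 and picks C; Player 2 would get 11.
Among 1, 4, 1, 10, 11, the best is 11 at T. Subgame-perfect outcome: (C, T) with payoffs (5, 11).
For the simultaneous game, intersect best replies.
Player 1's best replies: P→C; Q→A; R→A; S→A; T→C.
Player 2's best replies: A→S; B→P; C→S; D→Q.
Only (A, S) has each player best-responding; Nash payoffs (9, 10).
Player 1 earns 5 sequentially versus 9 at the Nash outcome: worse off.

worse off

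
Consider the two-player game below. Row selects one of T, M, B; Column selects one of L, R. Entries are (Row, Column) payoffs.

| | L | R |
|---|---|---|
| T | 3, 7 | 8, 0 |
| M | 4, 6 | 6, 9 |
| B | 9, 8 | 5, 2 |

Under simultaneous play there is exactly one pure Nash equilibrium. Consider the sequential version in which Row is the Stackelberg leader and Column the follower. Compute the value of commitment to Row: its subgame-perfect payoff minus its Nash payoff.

0

Backward induction with Row moving first.
- T: Column compares 7, 0 and picks L; Row would get 3.
- M: Column compares 6, 9 and picks R; Row would get 6.
- B: Column compares 8, 2 and picks L; Row would get 9.
Among 3, 6, 9, the best is 9 at B. Subgame-perfect outcome: (B, L) with payoffs (9, 8).
For the simultaneous game, intersect best replies.
Row's best replies: L→B; R→T.
Column's best replies: T→L; M→R; B→L.
Only (B, L) has each player best-responding; Nash payoffs (9, 8).
Row's commitment gain: 9 − 9 = 0.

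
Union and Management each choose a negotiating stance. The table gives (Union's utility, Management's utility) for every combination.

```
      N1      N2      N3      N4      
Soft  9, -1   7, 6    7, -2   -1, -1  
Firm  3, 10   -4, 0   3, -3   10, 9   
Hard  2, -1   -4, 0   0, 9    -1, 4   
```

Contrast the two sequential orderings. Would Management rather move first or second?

If Union leads: Management's best replies are Soft→N2, Firm→N1, Hard→N3; Union's induced payoffs 7, 3, 0; outcome (Soft, N2), payoffs (7, 6).
If Management leads: Union's best replies are N1→Soft, N2→Soft, N3→Soft, N4→Firm; Management's induced payoffs -1, 6, -2, 9; outcome (Firm, N4), payoffs (10, 9).
Management gets 9 moving first and 6 moving second, so Management prefers to move first.

first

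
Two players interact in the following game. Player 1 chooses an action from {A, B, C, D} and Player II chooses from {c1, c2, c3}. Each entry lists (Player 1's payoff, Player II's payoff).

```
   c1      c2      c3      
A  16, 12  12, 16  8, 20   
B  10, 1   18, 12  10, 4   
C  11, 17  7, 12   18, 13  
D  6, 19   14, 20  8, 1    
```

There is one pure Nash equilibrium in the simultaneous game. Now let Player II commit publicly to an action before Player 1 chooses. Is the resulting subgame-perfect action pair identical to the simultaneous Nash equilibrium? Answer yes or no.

Backward induction with Player II moving first.
- c1: Player 1 compares 16, 10, 11, 6 and picks A; Player II would get 12.
- c2: Player 1 compares 12, 18, 7, 14 and picks B; Player II would get 12.
- c3: Player 1 compares 8, 10, 18, 8 and picks C; Player II would get 13.
Maximizing over 12, 12, 13, Player II chooses c3. Subgame-perfect outcome: (C, c3) with payoffs (18, 13).
Now find the simultaneous Nash equilibrium.
Player 1's best replies: c1→A; c2→B; c3→C.
Player II's best replies: A→c3; B→c2; C→c1; D→c2.
Only (B, c2) has each player best-responding; Nash payoffs (18, 12).
Sequential outcome (C, c3) differs from the Nash profile (B, c2).

no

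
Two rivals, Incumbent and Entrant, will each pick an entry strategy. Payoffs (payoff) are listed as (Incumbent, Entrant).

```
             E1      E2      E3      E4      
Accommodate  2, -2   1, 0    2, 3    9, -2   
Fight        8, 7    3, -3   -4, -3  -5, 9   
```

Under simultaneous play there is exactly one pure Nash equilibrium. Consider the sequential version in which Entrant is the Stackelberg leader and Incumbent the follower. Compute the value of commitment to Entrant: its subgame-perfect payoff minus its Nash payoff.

Backward induction with Entrant moving first.
- E1 → Incumbent plays Fight (best of 2, 8); Entrant gets 7.
- E2 → Incumbent plays Fight (best of 1, 3); Entrant gets -3.
- E3 → Incumbent plays Accommodate (best of 2, -4); Entrant gets 3.
- E4 → Incumbent plays Accommodate (best of 9, -5); Entrant gets -2.
Entrant's induced payoffs are 7, -3, 3, -2, so Entrant commits to E1. Subgame-perfect outcome: (Fight, E1) with payoffs (8, 7).
For the simultaneous game, intersect best replies.
Incumbent's best replies: E1→Fight; E2→Fight; E3→Accommodate; E4→Accommodate.
Entrant's best replies: Accommodate→E3; Fight→E4.
The unique mutual best reply is (Accommodate, E3), giving (2, 3).
Entrant's commitment gain: 7 − 3 = 4.

4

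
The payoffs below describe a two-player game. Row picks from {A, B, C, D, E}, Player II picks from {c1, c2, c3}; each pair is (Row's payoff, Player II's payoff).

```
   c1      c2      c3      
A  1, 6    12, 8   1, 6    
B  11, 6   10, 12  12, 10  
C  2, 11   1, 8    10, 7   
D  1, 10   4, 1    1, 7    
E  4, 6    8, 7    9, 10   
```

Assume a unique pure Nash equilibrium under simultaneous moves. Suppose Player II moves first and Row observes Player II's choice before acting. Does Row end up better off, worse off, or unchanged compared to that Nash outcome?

Row best-responds to each possible Player II move:
- c1: Row compares 1, 11, 2, 1, 4 and picks B; Player II would get 6.
- c2: Row compares 12, 10, 1, 4, 8 and picks A; Player II would get 8.
- c3: Row compares 1, 12, 10, 1, 9 and picks B; Player II would get 10.
Player II's induced payoffs are 6, 8, 10, so Player II commits to c3. Subgame-perfect outcome: (B, c3) with payoffs (12, 10).
Under simultaneous play:
Row's best replies: c1→B; c2→A; c3→B.
Player II's best replies: A→c2; B→c2; C→c1; D→c1; E→c3.
The unique mutual best reply is (A, c2), giving (12, 8).
Row earns 12 sequentially versus 12 at the Nash outcome: unchanged.

unchanged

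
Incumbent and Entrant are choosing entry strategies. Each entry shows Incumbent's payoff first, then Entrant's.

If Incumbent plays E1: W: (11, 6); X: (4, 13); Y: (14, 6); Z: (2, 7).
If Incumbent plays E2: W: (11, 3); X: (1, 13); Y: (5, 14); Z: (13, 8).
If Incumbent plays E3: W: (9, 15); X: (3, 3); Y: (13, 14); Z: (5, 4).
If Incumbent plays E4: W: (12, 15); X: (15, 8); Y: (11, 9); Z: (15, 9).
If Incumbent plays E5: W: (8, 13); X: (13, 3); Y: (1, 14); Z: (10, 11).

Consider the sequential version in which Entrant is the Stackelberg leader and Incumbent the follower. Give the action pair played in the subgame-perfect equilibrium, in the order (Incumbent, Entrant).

Solve by backward induction (Entrant leads).
- W: BR = E4, leader payoff 15.
- X: BR = E4, leader payoff 8.
- Y: BR = E1, leader payoff 6.
- Z: BR = E4, leader payoff 9.
Entrant's induced payoffs are 15, 8, 6, 9, so Entrant commits to W. Subgame-perfect outcome: (E4, W) with payoffs (12, 15).

(E4, W)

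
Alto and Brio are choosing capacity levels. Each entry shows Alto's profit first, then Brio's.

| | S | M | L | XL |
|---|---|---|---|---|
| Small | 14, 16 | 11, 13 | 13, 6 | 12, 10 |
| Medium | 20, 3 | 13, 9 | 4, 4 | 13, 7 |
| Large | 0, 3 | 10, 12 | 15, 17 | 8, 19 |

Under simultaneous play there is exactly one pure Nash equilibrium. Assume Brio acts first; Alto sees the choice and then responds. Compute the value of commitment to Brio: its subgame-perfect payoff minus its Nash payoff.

Backward induction with Brio moving first.
- S: BR = Medium, leader payoff 3.
- M: BR = Medium, leader payoff 9.
- L: BR = Large, leader payoff 17.
- XL: BR = Medium, leader payoff 7.
Among 3, 9, 17, 7, the best is 17 at L. Subgame-perfect outcome: (Large, L) with payoffs (15, 17).
Now find the simultaneous Nash equilibrium.
Alto's best replies: S→Medium; M→Medium; L→Large; XL→Medium.
Brio's best replies: Small→S; Medium→M; Large→XL.
The unique mutual best reply is (Medium, M), giving (13, 9).
Brio's commitment gain: 17 − 9 = 8.

8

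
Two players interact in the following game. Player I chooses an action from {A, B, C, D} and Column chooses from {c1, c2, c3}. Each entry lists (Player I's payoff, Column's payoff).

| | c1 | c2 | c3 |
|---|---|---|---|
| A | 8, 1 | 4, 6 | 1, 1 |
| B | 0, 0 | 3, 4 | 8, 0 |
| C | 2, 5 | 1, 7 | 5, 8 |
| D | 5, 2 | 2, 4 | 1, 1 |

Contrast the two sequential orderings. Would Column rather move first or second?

If Player I leads: Column's best replies are A→c2, B→c2, C→c3, D→c2; Player I's induced payoffs 4, 3, 5, 2; outcome (C, c3), payoffs (5, 8).
If Column leads: Player I's best replies are c1→A, c2→A, c3→B; Column's induced payoffs 1, 6, 0; outcome (A, c2), payoffs (4, 6).
Column gets 6 moving first and 8 moving second, so Column prefers to move second.

second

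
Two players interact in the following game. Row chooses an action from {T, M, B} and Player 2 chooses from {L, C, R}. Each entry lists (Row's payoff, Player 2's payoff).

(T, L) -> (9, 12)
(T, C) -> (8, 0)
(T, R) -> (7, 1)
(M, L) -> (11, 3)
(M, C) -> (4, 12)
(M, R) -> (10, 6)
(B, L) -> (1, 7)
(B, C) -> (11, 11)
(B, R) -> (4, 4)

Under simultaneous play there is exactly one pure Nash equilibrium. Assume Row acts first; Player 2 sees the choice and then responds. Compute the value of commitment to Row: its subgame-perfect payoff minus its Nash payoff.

0

Player 2 best-responds to each possible Row move:
- T: Player 2 compares 12, 0, 1 and picks L; Row would get 9.
- M: Player 2 compares 3, 12, 6 and picks C; Row would get 4.
- B: Player 2 compares 7, 11, 4 and picks C; Row would get 11.
Maximizing over 9, 4, 11, Row chooses B. Subgame-perfect outcome: (B, C) with payoffs (11, 11).
For the simultaneous game, intersect best replies.
Row's best replies: L→M; C→B; R→M.
Player 2's best replies: T→L; M→C; B→C.
The unique mutual best reply is (B, C), giving (11, 11).
Row's commitment gain: 11 − 11 = 0.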